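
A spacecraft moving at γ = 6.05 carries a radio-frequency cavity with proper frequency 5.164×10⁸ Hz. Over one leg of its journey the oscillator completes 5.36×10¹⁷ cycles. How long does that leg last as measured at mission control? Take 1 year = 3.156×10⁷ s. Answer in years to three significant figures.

Δt = 199 years

γ = 6.05
Proper time for N cycles: τ = N/f = 5.36×10¹⁷/(5.164×10⁸) = 1.038×10⁹ s = 32.89 years.
Lab-frame duration Δt = γτ = 6.050 × 32.89 = 199.0 years.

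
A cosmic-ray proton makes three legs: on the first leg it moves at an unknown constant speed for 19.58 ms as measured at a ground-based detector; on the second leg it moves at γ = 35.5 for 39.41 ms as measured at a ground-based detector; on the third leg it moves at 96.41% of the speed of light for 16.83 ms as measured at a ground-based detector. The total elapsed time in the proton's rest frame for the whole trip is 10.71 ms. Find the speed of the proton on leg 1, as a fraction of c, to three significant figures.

Leg 1: speed unknown; τ_1 = 19.58/γ_1.
Leg 2: γ = 35.5; τ_2 = 39.41/35.50 = 1.110 ms.
Leg 3: β = 0.9641; γ = 1/√(1 − 0.9641²) = 1/√0.07051 = 3.766; τ_3 = 16.83/3.766 = 4.469 ms.
Total proper time: τ_1 + 1.110 + 4.469 = 10.71, so τ_1 = 10.71 − 5.579 = 5.131 ms.
γ_1 = 19.58/5.131 = 3.816; β = √(1 − 1/γ²) = √0.9313.

β = 0.965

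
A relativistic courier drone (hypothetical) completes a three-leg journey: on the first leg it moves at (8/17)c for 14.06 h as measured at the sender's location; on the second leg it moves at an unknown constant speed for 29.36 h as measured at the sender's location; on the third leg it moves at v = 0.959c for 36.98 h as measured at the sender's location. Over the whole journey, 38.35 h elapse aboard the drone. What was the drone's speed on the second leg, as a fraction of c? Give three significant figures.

Leg 1: γ = 1/√(1 − (8/17)²) = 17/15 ≈ 1.133; τ_1 = 14.06/1.133 = 12.41 h.
Leg 2: speed unknown; τ_2 = 29.36/γ_2.
Leg 3: γ = 1/√(1 − 0.959²) = 1/√0.08032 = 3.529; τ_3 = 36.98/3.529 = 10.48 h.
Total proper time: 12.41 + τ_2 + 10.48 = 38.35, so τ_2 = 38.35 − 22.89 = 15.46 h.
γ_2 = 29.36/15.46 = 1.899; β = √(1 − 1/γ²) = √0.7226.

β = 0.850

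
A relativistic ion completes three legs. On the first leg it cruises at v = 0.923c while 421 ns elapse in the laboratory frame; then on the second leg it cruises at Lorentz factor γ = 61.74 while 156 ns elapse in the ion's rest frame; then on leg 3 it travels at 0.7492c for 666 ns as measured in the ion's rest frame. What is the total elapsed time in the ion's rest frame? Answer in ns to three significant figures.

Leg 1: γ = 1/√(1 − 0.923²) = 1/√0.1481 = 2.599; τ_1 = 421/2.599 = 162.0 ns.
Leg 2: 156 ns is already measured in the ion's rest frame.
Leg 3: 666 ns is already measured in the ion's rest frame.
Total: 162.0 + 156.0 + 666.0 ns.

τ = 984 ns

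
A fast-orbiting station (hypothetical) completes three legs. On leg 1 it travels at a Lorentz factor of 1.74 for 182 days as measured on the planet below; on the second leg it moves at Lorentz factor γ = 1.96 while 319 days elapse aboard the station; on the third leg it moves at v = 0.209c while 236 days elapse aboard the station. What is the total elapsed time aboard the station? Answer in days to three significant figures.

Leg 1: γ = 1.74; τ_1 = 182/1.740 = 104.6 days.
Leg 2: 319 days is already measured aboard the station.
Leg 3: 236 days is already measured aboard the station.
Total: 104.6 + 319.0 + 236.0 days.

τ = 660 days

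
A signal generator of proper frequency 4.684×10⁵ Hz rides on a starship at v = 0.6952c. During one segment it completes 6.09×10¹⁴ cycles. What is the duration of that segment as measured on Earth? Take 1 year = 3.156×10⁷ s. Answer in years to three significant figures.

γ = 1/√(1 − 0.6952²) = 1/√0.5167 = 1.391
Proper time for N cycles: τ = N/f = 6.09×10¹⁴/(4.684×10⁵) = 1.300×10⁹ s = 41.20 years.
Lab-frame duration Δt = γτ = 1.391 × 41.20 = 57.31 years.

Δt = 57.3 years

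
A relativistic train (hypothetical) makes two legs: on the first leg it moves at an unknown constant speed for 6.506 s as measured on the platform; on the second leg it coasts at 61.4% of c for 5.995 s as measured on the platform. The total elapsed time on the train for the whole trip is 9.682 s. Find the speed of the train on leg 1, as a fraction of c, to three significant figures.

Leg 1: speed unknown; τ_1 = 6.506/γ_1.
Leg 2: β = 0.614; γ = 1/√(1 − 0.614²) = 1/√0.6230 = 1.267; τ_2 = 5.995/1.267 = 4.732 s.
Total proper time: τ_1 + 4.732 = 9.682, so τ_1 = 9.682 − 4.732 = 4.950 s.
γ_1 = 6.506/4.950 = 1.314; β = √(1 − 1/γ²) = √0.4211.

β = 0.649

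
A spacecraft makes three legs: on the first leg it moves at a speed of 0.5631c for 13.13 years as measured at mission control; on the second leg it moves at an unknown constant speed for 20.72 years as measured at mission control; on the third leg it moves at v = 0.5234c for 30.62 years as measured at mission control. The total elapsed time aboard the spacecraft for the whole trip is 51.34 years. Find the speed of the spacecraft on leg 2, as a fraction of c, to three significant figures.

β = 0.719

Leg 1: γ = 1/√(1 − 0.5631²) = 1/√0.6829 = 1.210; τ_1 = 13.13/1.210 = 10.85 years.
Leg 2: speed unknown; τ_2 = 20.72/γ_2.
Leg 3: γ = 1/√(1 − 0.5234²) = 1/√0.7261 = 1.174; τ_3 = 30.62/1.174 = 26.09 years.
Total proper time: 10.85 + τ_2 + 26.09 = 51.34, so τ_2 = 51.34 − 36.94 = 14.40 years.
γ_2 = 20.72/14.40 = 1.439; β = √(1 − 1/γ²) = √0.5171.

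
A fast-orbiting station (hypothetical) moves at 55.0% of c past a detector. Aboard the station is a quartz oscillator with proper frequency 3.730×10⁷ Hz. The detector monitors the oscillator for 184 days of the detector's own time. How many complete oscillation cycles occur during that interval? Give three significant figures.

β = 0.550; γ = 1/√(1 − 0.550²) = 1/√0.6975 = 1.197
During 184 days of lab time, the oscillator's proper time advances by τ = Δt/γ = 184/1.197 = 153.7 days = 1.328×10⁷ s.
N = f × τ = 3.730×10⁷ × 1.328×10⁷ = 4.952×10¹⁴.

N = 4.95×10¹⁴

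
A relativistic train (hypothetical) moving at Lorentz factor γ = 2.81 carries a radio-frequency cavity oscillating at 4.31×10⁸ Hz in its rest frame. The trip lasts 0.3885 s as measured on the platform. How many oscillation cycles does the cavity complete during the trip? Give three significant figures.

N = 5.96×10⁷

γ = 2.81
The oscillator's own cycle count is N = f × τ where τ is the proper time on the train. τ = Δt/γ = 0.3885/2.810 = 0.1383 s = 1.383×10⁻¹ s.
N = 4.31×10⁸ × 1.383×10⁻¹ = 5.959×10⁷.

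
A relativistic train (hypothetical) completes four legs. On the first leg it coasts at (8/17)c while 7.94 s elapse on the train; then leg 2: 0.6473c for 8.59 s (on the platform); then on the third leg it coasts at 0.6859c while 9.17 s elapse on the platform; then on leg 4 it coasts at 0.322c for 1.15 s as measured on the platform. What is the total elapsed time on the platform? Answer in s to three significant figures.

Δt = 27.9 s

Leg 1: γ = 1/√(1 − (8/17)²) = 17/15 ≈ 1.133; Δt_1 = 1.133 × 7.94 = 8.999 s.
Leg 2: 8.59 s is already measured on the platform.
Leg 3: 9.17 s is already measured on the platform.
Leg 4: 1.15 s is already measured on the platform.
Total: 8.999 + 8.590 + 9.170 + 1.150 s.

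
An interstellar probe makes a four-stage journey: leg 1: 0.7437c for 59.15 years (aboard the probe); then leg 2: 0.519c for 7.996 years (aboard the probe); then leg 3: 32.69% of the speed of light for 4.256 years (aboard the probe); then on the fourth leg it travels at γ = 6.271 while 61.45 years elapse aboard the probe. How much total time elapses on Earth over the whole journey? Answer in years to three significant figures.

Leg 1: γ = 1/√(1 − 0.7437²) = 1/√0.4469 = 1.496; Δt_1 = 1.496 × 59.15 = 88.48 years.
Leg 2: γ = 1/√(1 − 0.519²) = 1/√0.7306 = 1.170; Δt_2 = 1.170 × 7.996 = 9.355 years.
Leg 3: β = 0.3269; γ = 1/√(1 − 0.3269²) = 1/√0.8931 = 1.058; Δt_3 = 1.058 × 4.256 = 4.503 years.
Leg 4: γ = 6.271; Δt_4 = 6.271 × 61.45 = 385.4 years.
Total: 88.48 + 9.355 + 4.503 + 385.4 years.

Δt = 488 years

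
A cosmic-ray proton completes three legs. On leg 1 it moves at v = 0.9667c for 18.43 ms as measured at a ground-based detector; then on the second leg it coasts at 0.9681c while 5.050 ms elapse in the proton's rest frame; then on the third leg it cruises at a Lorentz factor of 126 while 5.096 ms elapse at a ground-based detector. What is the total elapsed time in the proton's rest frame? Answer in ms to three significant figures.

Leg 1: γ = 1/√(1 − 0.9667²) = 1/√0.06549 = 3.908; τ_1 = 18.43/3.908 = 4.716 ms.
Leg 2: 5.050 ms is already measured in the proton's rest frame.
Leg 3: γ = 126; τ_3 = 5.096/126.0 = 0.04044 ms.
Total: 4.716 + 5.050 + 0.04044 ms.

τ = 9.81 ms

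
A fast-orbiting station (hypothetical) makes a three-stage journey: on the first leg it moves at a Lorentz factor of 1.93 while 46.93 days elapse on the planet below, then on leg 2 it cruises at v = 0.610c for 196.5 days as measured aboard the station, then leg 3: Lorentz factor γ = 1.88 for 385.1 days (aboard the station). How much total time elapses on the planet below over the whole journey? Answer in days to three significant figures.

Leg 1: 46.93 days is already measured on the planet below.
Leg 2: γ = 1/√(1 − 0.610²) = 1/√0.6279 = 1.262; Δt_2 = 1.262 × 196.5 = 248.0 days.
Leg 3: γ = 1.88; Δt_3 = 1.880 × 385.1 = 724.0 days.
Total: 46.93 + 248.0 + 724.0 days.

Δt = 1020 days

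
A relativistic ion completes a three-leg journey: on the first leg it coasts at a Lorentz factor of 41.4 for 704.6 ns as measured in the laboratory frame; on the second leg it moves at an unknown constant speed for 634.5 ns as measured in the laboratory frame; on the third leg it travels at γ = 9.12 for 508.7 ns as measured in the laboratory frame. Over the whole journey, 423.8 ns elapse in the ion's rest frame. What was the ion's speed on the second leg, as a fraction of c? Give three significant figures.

Leg 1: γ = 41.4; τ_1 = 704.6/41.40 = 17.02 ns.
Leg 2: speed unknown; τ_2 = 634.5/γ_2.
Leg 3: γ = 9.12; τ_3 = 508.7/9.120 = 55.78 ns.
Total proper time: 17.02 + τ_2 + 55.78 = 423.8, so τ_2 = 423.8 − 72.80 = 351.0 ns.
γ_2 = 634.5/351.0 = 1.808; β = √(1 − 1/γ²) = √0.6940.

β = 0.833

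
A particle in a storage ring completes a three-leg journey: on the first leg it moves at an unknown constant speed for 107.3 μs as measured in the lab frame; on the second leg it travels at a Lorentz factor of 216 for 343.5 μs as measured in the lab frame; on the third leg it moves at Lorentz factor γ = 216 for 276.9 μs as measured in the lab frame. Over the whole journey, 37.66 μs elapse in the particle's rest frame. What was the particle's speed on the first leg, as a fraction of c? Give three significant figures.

β = 0.946

Leg 1: speed unknown; τ_1 = 107.3/γ_1.
Leg 2: γ = 216; τ_2 = 343.5/216.0 = 1.590 μs.
Leg 3: γ = 216; τ_3 = 276.9/216.0 = 1.282 μs.
Total proper time: τ_1 + 1.590 + 1.282 = 37.66, so τ_1 = 37.66 − 2.872 = 34.79 μs.
γ_1 = 107.3/34.79 = 3.084; β = √(1 − 1/γ²) = √0.8949.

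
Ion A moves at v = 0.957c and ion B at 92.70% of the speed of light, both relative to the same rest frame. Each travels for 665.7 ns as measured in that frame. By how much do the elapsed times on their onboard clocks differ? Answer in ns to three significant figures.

|τ_A − τ_B| = 56.6 ns

A: γ = 1/√(1 − 0.957²) = 1/√0.08415 = 3.447; τ_A = 665.7/3.447 = 193.1 ns.
B: β = 0.9270; γ = 1/√(1 − 0.9270²) = 1/√0.1407 = 2.666; τ_B = 665.7/2.666 = 249.7 ns.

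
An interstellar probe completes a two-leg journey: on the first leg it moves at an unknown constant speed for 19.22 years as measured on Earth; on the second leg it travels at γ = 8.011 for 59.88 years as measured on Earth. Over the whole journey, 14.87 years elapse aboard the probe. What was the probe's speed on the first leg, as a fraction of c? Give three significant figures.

Leg 1: speed unknown; τ_1 = 19.22/γ_1.
Leg 2: γ = 8.011; τ_2 = 59.88/8.011 = 7.475 years.
Total proper time: τ_1 + 7.475 = 14.87, so τ_1 = 14.87 − 7.475 = 7.395 years.
γ_1 = 19.22/7.395 = 2.599; β = √(1 − 1/γ²) = √0.8520.

β = 0.923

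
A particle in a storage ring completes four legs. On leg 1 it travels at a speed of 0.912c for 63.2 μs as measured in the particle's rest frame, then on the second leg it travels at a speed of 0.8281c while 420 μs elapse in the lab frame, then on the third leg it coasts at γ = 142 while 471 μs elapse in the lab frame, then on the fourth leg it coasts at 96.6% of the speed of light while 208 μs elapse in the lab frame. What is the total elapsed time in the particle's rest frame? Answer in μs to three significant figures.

τ = 356 μs

Leg 1: 63.2 μs is already measured in the particle's rest frame.
Leg 2: γ = 1/√(1 − 0.8281²) = 1/√0.3143 = 1.784; τ_2 = 420/1.784 = 235.4 μs.
Leg 3: γ = 142; τ_3 = 471/142.0 = 3.317 μs.
Leg 4: β = 0.966; γ = 1/√(1 − 0.966²) = 1/√0.06684 = 3.868; τ_4 = 208/3.868 = 53.78 μs.
Total: 63.20 + 235.4 + 3.317 + 53.78 μs.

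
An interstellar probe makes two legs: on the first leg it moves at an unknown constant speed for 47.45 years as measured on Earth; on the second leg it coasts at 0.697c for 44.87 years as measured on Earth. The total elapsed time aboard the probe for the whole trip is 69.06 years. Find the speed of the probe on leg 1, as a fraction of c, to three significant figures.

Leg 1: speed unknown; τ_1 = 47.45/γ_1.
Leg 2: γ = 1/√(1 − 0.697²) = 1/√0.5142 = 1.395; τ_2 = 44.87/1.395 = 32.17 years.
Total proper time: τ_1 + 32.17 = 69.06, so τ_1 = 69.06 − 32.17 = 36.89 years.
γ_1 = 47.45/36.89 = 1.286; β = √(1 − 1/γ²) = √0.3957.

β = 0.629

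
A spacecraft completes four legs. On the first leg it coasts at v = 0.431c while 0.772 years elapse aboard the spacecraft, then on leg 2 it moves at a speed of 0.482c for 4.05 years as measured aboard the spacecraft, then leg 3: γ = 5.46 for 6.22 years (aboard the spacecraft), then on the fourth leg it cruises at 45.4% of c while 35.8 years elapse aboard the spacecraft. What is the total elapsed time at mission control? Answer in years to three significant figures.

Leg 1: γ = 1/√(1 − 0.431²) = 1/√0.8142 = 1.108; Δt_1 = 1.108 × 0.772 = 0.8555 years.
Leg 2: γ = 1/√(1 − 0.482²) = 1/√0.7677 = 1.141; Δt_2 = 1.141 × 4.05 = 4.622 years.
Leg 3: γ = 5.46; Δt_3 = 5.460 × 6.22 = 33.96 years.
Leg 4: β = 0.454; γ = 1/√(1 − 0.454²) = 1/√0.7939 = 1.122; Δt_4 = 1.122 × 35.8 = 40.18 years.
Total: 0.8555 + 4.622 + 33.96 + 40.18 years.

Δt = 79.6 years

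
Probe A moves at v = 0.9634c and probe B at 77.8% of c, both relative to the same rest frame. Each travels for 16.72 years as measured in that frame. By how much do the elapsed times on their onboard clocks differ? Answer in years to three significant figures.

A: γ = 1/√(1 − 0.9634²) = 1/√0.07186 = 3.730; τ_A = 16.72/3.730 = 4.482 years.
B: β = 0.778; γ = 1/√(1 − 0.778²) = 1/√0.3947 = 1.592; τ_B = 16.72/1.592 = 10.50 years.

|τ_A − τ_B| = 6.02 years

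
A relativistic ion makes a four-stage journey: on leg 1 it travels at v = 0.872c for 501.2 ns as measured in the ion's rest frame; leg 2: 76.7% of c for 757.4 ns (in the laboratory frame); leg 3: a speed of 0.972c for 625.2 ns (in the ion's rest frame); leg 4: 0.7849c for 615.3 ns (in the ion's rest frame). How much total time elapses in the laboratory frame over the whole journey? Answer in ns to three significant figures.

Δt = 5430 ns

Leg 1: γ = 1/√(1 − 0.872²) = 1/√0.2396 = 2.043; Δt_1 = 2.043 × 501.2 = 1024 ns.
Leg 2: 757.4 ns is already measured in the laboratory frame.
Leg 3: γ = 1/√(1 − 0.972²) = 1/√0.05522 = 4.256; Δt_3 = 4.256 × 625.2 = 2661 ns.
Leg 4: γ = 1/√(1 − 0.7849²) = 1/√0.3839 = 1.614; Δt_4 = 1.614 × 615.3 = 993.0 ns.
Total: 1024 + 757.4 + 2661 + 993.0 ns.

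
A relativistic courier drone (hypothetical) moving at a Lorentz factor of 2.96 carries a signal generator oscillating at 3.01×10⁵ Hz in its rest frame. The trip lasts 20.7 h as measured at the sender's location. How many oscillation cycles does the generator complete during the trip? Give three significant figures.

γ = 2.96
The oscillator's own cycle count is N = f × τ where τ is the proper time aboard the drone. τ = Δt/γ = 20.7/2.960 = 6.993 h = 2.518×10⁴ s.
N = 3.01×10⁵ × 2.518×10⁴ = 7.578×10⁹.

N = 7.58×10⁹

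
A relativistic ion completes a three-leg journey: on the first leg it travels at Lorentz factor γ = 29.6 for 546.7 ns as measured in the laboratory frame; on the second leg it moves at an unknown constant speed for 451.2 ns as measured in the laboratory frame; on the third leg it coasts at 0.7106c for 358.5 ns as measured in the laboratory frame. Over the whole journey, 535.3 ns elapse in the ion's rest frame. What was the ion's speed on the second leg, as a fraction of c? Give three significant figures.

β = 0.810

Leg 1: γ = 29.6; τ_1 = 546.7/29.60 = 18.47 ns.
Leg 2: speed unknown; τ_2 = 451.2/γ_2.
Leg 3: γ = 1/√(1 − 0.7106²) = 1/√0.4950 = 1.421; τ_3 = 358.5/1.421 = 252.2 ns.
Total proper time: 18.47 + τ_2 + 252.2 = 535.3, so τ_2 = 535.3 − 270.7 = 264.6 ns.
γ_2 = 451.2/264.6 = 1.705; β = √(1 − 1/γ²) = √0.6561.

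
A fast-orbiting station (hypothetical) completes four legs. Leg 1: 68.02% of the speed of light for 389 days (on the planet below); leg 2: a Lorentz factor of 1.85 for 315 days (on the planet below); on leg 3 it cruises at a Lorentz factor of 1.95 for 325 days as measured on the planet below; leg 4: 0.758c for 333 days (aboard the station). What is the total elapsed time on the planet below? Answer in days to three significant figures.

Leg 1: 389 days is already measured on the planet below.
Leg 2: 315 days is already measured on the planet below.
Leg 3: 325 days is already measured on the planet below.
Leg 4: γ = 1/√(1 − 0.758²) = 1/√0.4254 = 1.533; Δt_4 = 1.533 × 333 = 510.5 days.
Total: 389.0 + 315.0 + 325.0 + 510.5 days.

Δt = 1540 days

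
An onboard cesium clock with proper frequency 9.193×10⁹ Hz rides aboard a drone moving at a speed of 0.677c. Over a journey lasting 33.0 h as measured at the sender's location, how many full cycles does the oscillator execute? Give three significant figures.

γ = 1/√(1 − 0.677²) = 1/√0.5417 = 1.359
The oscillator's own cycle count is N = f × τ where τ is the proper time aboard the drone. τ = Δt/γ = 33.0/1.359 = 24.29 h = 8.743×10⁴ s.
N = 9.193×10⁹ × 8.743×10⁴ = 8.038×10¹⁴.

N = 8.04×10¹⁴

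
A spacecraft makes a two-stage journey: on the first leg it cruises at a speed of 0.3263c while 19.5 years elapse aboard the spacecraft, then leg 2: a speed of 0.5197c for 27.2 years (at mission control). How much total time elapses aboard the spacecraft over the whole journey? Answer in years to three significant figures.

τ = 42.7 years

Leg 1: 19.5 years is already measured aboard the spacecraft.
Leg 2: γ = 1/√(1 − 0.5197²) = 1/√0.7299 = 1.170; τ_2 = 27.2/1.170 = 23.24 years.
Total: 19.50 + 23.24 years.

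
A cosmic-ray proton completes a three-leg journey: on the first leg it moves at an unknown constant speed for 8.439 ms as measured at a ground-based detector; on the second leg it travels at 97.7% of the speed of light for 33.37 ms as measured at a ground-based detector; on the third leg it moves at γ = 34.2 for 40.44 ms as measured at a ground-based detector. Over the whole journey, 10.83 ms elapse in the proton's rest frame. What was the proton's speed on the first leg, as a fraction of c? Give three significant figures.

Leg 1: speed unknown; τ_1 = 8.439/γ_1.
Leg 2: β = 0.977; γ = 1/√(1 − 0.977²) = 1/√0.04547 = 4.690; τ_2 = 33.37/4.690 = 7.116 ms.
Leg 3: γ = 34.2; τ_3 = 40.44/34.20 = 1.182 ms.
Total proper time: τ_1 + 7.116 + 1.182 = 10.83, so τ_1 = 10.83 − 8.298 = 2.532 ms.
γ_1 = 8.439/2.532 = 3.333; β = √(1 − 1/γ²) = √0.9100.

β = 0.954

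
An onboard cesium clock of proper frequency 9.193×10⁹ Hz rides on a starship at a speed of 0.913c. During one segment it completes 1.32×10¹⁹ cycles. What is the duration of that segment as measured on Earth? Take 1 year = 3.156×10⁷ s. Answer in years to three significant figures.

γ = 1/√(1 − 0.913²) = 1/√0.1664 = 2.451
Proper time for N cycles: τ = N/f = 1.32×10¹⁹/(9.193×10⁹) = 1.436×10⁹ s = 45.50 years.
Lab-frame duration Δt = γτ = 2.451 × 45.50 = 111.5 years.

Δt = 112 years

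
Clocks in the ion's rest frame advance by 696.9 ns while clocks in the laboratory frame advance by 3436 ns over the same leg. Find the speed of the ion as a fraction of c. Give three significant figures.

The proper time is measured in the ion's rest frame (both events occur at the ion's location); Δt is measured in the laboratory frame. γ = Δt/τ = 3436/696.9 = 4.930.
β = √(1 − 1/γ²) = √(1 − 0.04114) = √0.9589

v = 0.979c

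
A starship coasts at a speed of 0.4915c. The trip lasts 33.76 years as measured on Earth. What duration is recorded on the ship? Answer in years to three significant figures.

γ = 1/√(1 − 0.4915²) = 1/√0.7584 = 1.148
The interval measured on Earth is the dilated one; the clock on the ship measures the proper time τ = Δt/γ = 33.76/1.148 years.

τ = 29.4 years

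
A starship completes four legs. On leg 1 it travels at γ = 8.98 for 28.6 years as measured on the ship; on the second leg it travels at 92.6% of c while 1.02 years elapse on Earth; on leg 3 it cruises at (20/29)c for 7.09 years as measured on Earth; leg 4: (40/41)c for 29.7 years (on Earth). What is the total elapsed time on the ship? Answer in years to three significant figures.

τ = 40.6 years

Leg 1: 28.6 years is already measured on the ship.
Leg 2: β = 0.926; γ = 1/√(1 − 0.926²) = 1/√0.1425 = 2.649; τ_2 = 1.02/2.649 = 0.3851 years.
Leg 3: γ = 1/√(1 − (20/29)²) = 29/21 ≈ 1.381; τ_3 = 7.09/1.381 = 5.134 years.
Leg 4: γ = 1/√(1 − (40/41)²) = 41/9 ≈ 4.556; τ_4 = 29.7/4.556 = 6.520 years.
Total: 28.60 + 0.3851 + 5.134 + 6.520 years.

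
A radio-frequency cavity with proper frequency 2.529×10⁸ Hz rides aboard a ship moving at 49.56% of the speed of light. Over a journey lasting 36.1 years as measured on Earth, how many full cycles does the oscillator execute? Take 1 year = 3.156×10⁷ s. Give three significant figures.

N = 2.50×10¹⁷

β = 0.4956; γ = 1/√(1 − 0.4956²) = 1/√0.7544 = 1.151
The oscillator's own cycle count is N = f × τ where τ is the proper time on the ship. τ = Δt/γ = 36.1/1.151 = 31.35 years = 9.896×10⁸ s.
N = 2.529×10⁸ × 9.896×10⁸ = 2.503×10¹⁷.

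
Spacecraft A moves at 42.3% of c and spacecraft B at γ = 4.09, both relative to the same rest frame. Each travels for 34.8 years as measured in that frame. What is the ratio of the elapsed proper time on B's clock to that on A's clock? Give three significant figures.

A: β = 0.423; γ = 1/√(1 − 0.423²) = 1/√0.8211 = 1.104. B: γ = 4.09.
τ_A/τ_B = γ_B/γ_A = 4.090/1.104 = 3.706, so τ_B/τ_A = 0.2698.

τ_B/τ_A = 0.270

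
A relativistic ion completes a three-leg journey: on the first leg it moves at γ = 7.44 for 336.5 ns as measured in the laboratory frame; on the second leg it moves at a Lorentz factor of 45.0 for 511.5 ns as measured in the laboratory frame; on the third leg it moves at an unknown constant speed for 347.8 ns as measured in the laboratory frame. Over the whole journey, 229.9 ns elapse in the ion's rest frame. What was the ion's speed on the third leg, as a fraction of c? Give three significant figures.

β = 0.867

Leg 1: γ = 7.44; τ_1 = 336.5/7.440 = 45.23 ns.
Leg 2: γ = 45.0; τ_2 = 511.5/45.00 = 11.37 ns.
Leg 3: speed unknown; τ_3 = 347.8/γ_3.
Total proper time: 45.23 + 11.37 + τ_3 = 229.9, so τ_3 = 229.9 − 56.60 = 173.3 ns.
γ_3 = 347.8/173.3 = 2.007; β = √(1 − 1/γ²) = √0.7517.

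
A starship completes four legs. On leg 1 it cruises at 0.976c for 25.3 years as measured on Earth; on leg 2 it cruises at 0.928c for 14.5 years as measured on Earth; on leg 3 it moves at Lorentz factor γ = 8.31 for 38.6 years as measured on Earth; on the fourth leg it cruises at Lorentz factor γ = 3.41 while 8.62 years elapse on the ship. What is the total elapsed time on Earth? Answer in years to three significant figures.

Δt = 108 years

Leg 1: 25.3 years is already measured on Earth.
Leg 2: 14.5 years is already measured on Earth.
Leg 3: 38.6 years is already measured on Earth.
Leg 4: γ = 3.41; Δt_4 = 3.410 × 8.62 = 29.39 years.
Total: 25.30 + 14.50 + 38.60 + 29.39 years.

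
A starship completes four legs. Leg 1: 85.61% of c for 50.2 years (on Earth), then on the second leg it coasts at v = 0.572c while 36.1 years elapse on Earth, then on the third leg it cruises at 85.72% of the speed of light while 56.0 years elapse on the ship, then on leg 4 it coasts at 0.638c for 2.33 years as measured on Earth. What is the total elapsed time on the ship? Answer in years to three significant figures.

Leg 1: β = 0.8561; γ = 1/√(1 − 0.8561²) = 1/√0.2671 = 1.935; τ_1 = 50.2/1.935 = 25.94 years.
Leg 2: γ = 1/√(1 − 0.572²) = 1/√0.6728 = 1.219; τ_2 = 36.1/1.219 = 29.61 years.
Leg 3: 56.0 years is already measured on the ship.
Leg 4: γ = 1/√(1 − 0.638²) = 1/√0.5930 = 1.299; τ_4 = 2.33/1.299 = 1.794 years.
Total: 25.94 + 29.61 + 56.00 + 1.794 years.

τ = 113 years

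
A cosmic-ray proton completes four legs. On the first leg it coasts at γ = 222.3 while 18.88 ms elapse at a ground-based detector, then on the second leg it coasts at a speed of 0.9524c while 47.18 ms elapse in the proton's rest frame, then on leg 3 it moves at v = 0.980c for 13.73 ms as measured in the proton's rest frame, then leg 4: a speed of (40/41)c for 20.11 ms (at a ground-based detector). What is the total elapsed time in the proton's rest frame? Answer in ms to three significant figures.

τ = 65.4 ms

Leg 1: γ = 222.3; τ_1 = 18.88/222.3 = 0.08493 ms.
Leg 2: 47.18 ms is already measured in the proton's rest frame.
Leg 3: 13.73 ms is already measured in the proton's rest frame.
Leg 4: γ = 1/√(1 − (40/41)²) = 41/9 ≈ 4.556; τ_4 = 20.11/4.556 = 4.414 ms.
Total: 0.08493 + 47.18 + 13.73 + 4.414 ms.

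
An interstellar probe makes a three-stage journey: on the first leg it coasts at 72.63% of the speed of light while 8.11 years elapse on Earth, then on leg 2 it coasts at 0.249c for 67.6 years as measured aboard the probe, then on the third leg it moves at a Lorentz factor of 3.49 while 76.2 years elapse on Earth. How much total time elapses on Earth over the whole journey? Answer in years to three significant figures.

Leg 1: 8.11 years is already measured on Earth.
Leg 2: γ = 1/√(1 − 0.249²) = 1/√0.9380 = 1.033; Δt_2 = 1.033 × 67.6 = 69.80 years.
Leg 3: 76.2 years is already measured on Earth.
Total: 8.110 + 69.80 + 76.20 years.

Δt = 154 years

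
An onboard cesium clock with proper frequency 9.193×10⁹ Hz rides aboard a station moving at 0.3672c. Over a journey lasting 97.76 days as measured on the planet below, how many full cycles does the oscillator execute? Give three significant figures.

γ = 1/√(1 − 0.3672²) = 1/√0.8652 = 1.075
The oscillator's own cycle count is N = f × τ where τ is the proper time aboard the station. τ = Δt/γ = 97.76/1.075 = 90.93 days = 7.856×10⁶ s.
N = 9.193×10⁹ × 7.856×10⁶ = 7.222×10¹⁶.

N = 7.22×10¹⁶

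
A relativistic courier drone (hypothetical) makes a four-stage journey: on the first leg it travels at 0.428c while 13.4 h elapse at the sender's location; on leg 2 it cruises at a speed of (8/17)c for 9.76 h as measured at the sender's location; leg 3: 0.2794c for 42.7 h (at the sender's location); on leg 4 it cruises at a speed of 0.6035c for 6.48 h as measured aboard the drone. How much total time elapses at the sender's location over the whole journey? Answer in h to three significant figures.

Δt = 74.0 h

Leg 1: 13.4 h is already measured at the sender's location.
Leg 2: 9.76 h is already measured at the sender's location.
Leg 3: 42.7 h is already measured at the sender's location.
Leg 4: γ = 1/√(1 − 0.6035²) = 1/√0.6358 = 1.254; Δt_4 = 1.254 × 6.48 = 8.127 h.
Total: 13.40 + 9.760 + 42.70 + 8.127 h.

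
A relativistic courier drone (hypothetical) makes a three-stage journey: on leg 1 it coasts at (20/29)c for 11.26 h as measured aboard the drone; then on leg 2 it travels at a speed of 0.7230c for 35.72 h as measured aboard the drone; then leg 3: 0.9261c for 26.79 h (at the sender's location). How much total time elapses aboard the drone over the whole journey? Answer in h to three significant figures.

τ = 57.1 h

Leg 1: 11.26 h is already measured aboard the drone.
Leg 2: 35.72 h is already measured aboard the drone.
Leg 3: γ = 1/√(1 − 0.9261²) = 1/√0.1423 = 2.651; τ_3 = 26.79/2.651 = 10.11 h.
Total: 11.26 + 35.72 + 10.11 h.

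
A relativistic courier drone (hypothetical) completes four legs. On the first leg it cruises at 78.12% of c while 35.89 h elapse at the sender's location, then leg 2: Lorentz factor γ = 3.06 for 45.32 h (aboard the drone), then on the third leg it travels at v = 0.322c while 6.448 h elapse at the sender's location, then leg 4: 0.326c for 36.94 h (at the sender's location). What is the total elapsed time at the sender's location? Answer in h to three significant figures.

Δt = 218 h

Leg 1: 35.89 h is already measured at the sender's location.
Leg 2: γ = 3.06; Δt_2 = 3.060 × 45.32 = 138.7 h.
Leg 3: 6.448 h is already measured at the sender's location.
Leg 4: 36.94 h is already measured at the sender's location.
Total: 35.89 + 138.7 + 6.448 + 36.94 h.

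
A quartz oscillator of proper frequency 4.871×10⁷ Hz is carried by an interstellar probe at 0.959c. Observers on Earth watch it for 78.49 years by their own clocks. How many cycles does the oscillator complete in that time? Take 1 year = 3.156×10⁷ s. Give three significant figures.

γ = 1/√(1 − 0.959²) = 1/√0.08032 = 3.529
During 78.49 years of lab time, the oscillator's proper time advances by τ = Δt/γ = 78.49/3.529 = 22.24 years = 7.020×10⁸ s.
N = f × τ = 4.871×10⁷ × 7.020×10⁸ = 3.420×10¹⁶.

N = 3.42×10¹⁶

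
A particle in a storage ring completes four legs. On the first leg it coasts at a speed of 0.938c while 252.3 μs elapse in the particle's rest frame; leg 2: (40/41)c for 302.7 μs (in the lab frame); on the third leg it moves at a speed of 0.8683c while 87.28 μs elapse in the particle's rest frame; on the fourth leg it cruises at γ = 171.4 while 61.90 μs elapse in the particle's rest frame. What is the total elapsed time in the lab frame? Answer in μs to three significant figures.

Δt = 1.18×10⁴ μs

Leg 1: γ = 1/√(1 − 0.938²) = 1/√0.1202 = 2.885; Δt_1 = 2.885 × 252.3 = 727.9 μs.
Leg 2: 302.7 μs is already measured in the lab frame.
Leg 3: γ = 1/√(1 − 0.8683²) = 1/√0.2461 = 2.016; Δt_3 = 2.016 × 87.28 = 176.0 μs.
Leg 4: γ = 171.4; Δt_4 = 171.4 × 61.90 = 1.061×10⁴ μs.
Total: 727.9 + 302.7 + 176.0 + 1.061×10⁴ μs.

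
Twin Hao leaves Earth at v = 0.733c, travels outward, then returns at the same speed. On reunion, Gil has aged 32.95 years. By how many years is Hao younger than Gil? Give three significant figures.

Δt − τ = 10.5 years

γ = 1/√(1 − 0.733²) = 1/√0.4627 = 1.470
Hao's elapsed proper time: τ = 32.95/1.470 = 22.41 years.
Age gap = Δt − τ = 32.95 − 22.41 years.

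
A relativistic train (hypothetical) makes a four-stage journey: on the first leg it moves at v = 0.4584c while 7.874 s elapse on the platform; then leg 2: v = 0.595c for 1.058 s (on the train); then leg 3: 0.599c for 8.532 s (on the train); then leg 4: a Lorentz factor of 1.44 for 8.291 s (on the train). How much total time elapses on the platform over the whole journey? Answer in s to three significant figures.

Leg 1: 7.874 s is already measured on the platform.
Leg 2: γ = 1/√(1 − 0.595²) = 1/√0.6460 = 1.244; Δt_2 = 1.244 × 1.058 = 1.316 s.
Leg 3: γ = 1/√(1 − 0.599²) = 1/√0.6412 = 1.249; Δt_3 = 1.249 × 8.532 = 10.66 s.
Leg 4: γ = 1.44; Δt_4 = 1.440 × 8.291 = 11.94 s.
Total: 7.874 + 1.316 + 10.66 + 11.94 s.

Δt = 31.8 s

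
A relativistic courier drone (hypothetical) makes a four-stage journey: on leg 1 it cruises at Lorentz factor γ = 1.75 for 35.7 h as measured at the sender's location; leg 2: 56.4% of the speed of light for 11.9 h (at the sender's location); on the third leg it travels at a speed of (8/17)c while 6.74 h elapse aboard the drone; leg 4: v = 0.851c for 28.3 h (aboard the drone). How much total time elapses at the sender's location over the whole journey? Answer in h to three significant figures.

Leg 1: 35.7 h is already measured at the sender's location.
Leg 2: 11.9 h is already measured at the sender's location.
Leg 3: γ = 1/√(1 − (8/17)²) = 17/15 ≈ 1.133; Δt_3 = 1.133 × 6.74 = 7.639 h.
Leg 4: γ = 1/√(1 − 0.851²) = 1/√0.2758 = 1.904; Δt_4 = 1.904 × 28.3 = 53.89 h.
Total: 35.70 + 11.90 + 7.639 + 53.89 h.

Δt = 109 h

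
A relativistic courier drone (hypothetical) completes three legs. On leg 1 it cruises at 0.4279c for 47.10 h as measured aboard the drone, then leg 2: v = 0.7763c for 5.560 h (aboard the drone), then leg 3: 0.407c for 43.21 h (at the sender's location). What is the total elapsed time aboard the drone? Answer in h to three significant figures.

Leg 1: 47.10 h is already measured aboard the drone.
Leg 2: 5.560 h is already measured aboard the drone.
Leg 3: γ = 1/√(1 − 0.407²) = 1/√0.8344 = 1.095; τ_3 = 43.21/1.095 = 39.47 h.
Total: 47.10 + 5.560 + 39.47 h.

τ = 92.1 h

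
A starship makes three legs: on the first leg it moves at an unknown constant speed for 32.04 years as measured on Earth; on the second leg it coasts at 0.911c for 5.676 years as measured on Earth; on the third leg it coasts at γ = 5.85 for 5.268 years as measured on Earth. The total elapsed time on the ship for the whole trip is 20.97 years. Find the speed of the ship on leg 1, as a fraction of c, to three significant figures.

Leg 1: speed unknown; τ_1 = 32.04/γ_1.
Leg 2: γ = 1/√(1 − 0.911²) = 1/√0.1701 = 2.425; τ_2 = 5.676/2.425 = 2.341 years.
Leg 3: γ = 5.85; τ_3 = 5.268/5.850 = 0.9005 years.
Total proper time: τ_1 + 2.341 + 0.9005 = 20.97, so τ_1 = 20.97 − 3.241 = 17.73 years.
γ_1 = 32.04/17.73 = 1.807; β = √(1 − 1/γ²) = √0.6938.

β = 0.833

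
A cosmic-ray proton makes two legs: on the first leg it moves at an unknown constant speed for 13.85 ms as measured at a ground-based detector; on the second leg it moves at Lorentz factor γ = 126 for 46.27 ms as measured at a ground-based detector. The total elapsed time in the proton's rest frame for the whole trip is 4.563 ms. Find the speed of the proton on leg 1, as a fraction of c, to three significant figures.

Leg 1: speed unknown; τ_1 = 13.85/γ_1.
Leg 2: γ = 126; τ_2 = 46.27/126.0 = 0.3672 ms.
Total proper time: τ_1 + 0.3672 = 4.563, so τ_1 = 4.563 − 0.3672 = 4.196 ms.
γ_1 = 13.85/4.196 = 3.301; β = √(1 − 1/γ²) = √0.9082.

β = 0.953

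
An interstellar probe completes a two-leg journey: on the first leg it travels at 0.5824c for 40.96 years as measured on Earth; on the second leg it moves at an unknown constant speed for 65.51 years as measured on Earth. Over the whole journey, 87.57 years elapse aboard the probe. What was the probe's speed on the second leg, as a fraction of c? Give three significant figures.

β = 0.560

Leg 1: γ = 1/√(1 − 0.5824²) = 1/√0.6608 = 1.230; τ_1 = 40.96/1.230 = 33.30 years.
Leg 2: speed unknown; τ_2 = 65.51/γ_2.
Total proper time: 33.30 + τ_2 = 87.57, so τ_2 = 87.57 − 33.30 = 54.27 years.
γ_2 = 65.51/54.27 = 1.207; β = √(1 − 1/γ²) = √0.3136.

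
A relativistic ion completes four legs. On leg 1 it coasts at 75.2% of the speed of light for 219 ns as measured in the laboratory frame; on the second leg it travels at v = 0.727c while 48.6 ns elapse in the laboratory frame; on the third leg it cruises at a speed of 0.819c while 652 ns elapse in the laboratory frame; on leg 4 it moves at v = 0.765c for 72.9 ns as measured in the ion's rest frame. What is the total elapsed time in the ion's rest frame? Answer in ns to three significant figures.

Leg 1: β = 0.752; γ = 1/√(1 − 0.752²) = 1/√0.4345 = 1.517; τ_1 = 219/1.517 = 144.4 ns.
Leg 2: γ = 1/√(1 − 0.727²) = 1/√0.4715 = 1.456; τ_2 = 48.6/1.456 = 33.37 ns.
Leg 3: γ = 1/√(1 − 0.819²) = 1/√0.3292 = 1.743; τ_3 = 652/1.743 = 374.1 ns.
Leg 4: 72.9 ns is already measured in the ion's rest frame.
Total: 144.4 + 33.37 + 374.1 + 72.90 ns.

τ = 625 ns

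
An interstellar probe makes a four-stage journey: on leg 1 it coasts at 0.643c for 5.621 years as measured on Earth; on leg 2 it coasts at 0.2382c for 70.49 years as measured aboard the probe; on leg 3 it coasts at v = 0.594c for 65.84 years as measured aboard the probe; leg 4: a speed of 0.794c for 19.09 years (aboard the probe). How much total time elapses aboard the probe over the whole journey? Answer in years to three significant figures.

τ = 160 years

Leg 1: γ = 1/√(1 − 0.643²) = 1/√0.5866 = 1.306; τ_1 = 5.621/1.306 = 4.305 years.
Leg 2: 70.49 years is already measured aboard the probe.
Leg 3: 65.84 years is already measured aboard the probe.
Leg 4: 19.09 years is already measured aboard the probe.
Total: 4.305 + 70.49 + 65.84 + 19.09 years.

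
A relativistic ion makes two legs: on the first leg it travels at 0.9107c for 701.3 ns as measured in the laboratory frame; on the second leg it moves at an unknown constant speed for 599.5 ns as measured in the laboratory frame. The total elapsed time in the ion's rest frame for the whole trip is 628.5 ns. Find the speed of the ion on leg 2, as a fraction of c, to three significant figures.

Leg 1: γ = 1/√(1 − 0.9107²) = 1/√0.1706 = 2.421; τ_1 = 701.3/2.421 = 289.7 ns.
Leg 2: speed unknown; τ_2 = 599.5/γ_2.
Total proper time: 289.7 + τ_2 = 628.5, so τ_2 = 628.5 − 289.7 = 338.8 ns.
γ_2 = 599.5/338.8 = 1.769; β = √(1 − 1/γ²) = √0.6806.

β = 0.825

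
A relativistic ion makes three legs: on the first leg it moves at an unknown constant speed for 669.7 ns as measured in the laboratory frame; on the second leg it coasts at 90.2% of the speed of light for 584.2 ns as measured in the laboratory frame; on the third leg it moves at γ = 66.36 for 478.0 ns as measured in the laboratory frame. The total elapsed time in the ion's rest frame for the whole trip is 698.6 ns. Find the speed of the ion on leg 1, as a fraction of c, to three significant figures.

β = 0.755

Leg 1: speed unknown; τ_1 = 669.7/γ_1.
Leg 2: β = 0.902; γ = 1/√(1 − 0.902²) = 1/√0.1864 = 2.316; τ_2 = 584.2/2.316 = 252.2 ns.
Leg 3: γ = 66.36; τ_3 = 478.0/66.36 = 7.203 ns.
Total proper time: τ_1 + 252.2 + 7.203 = 698.6, so τ_1 = 698.6 − 259.4 = 439.2 ns.
γ_1 = 669.7/439.2 = 1.525; β = √(1 − 1/γ²) = √0.5700.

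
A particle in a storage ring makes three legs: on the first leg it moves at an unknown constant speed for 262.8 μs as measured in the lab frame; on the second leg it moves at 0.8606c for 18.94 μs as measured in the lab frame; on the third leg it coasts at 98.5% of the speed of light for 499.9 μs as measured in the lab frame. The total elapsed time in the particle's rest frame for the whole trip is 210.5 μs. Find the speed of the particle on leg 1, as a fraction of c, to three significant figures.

Leg 1: speed unknown; τ_1 = 262.8/γ_1.
Leg 2: γ = 1/√(1 − 0.8606²) = 1/√0.2594 = 1.964; τ_2 = 18.94/1.964 = 9.646 μs.
Leg 3: β = 0.985; γ = 1/√(1 − 0.985²) = 1/√0.02977 = 5.795; τ_3 = 499.9/5.795 = 86.26 μs.
Total proper time: τ_1 + 9.646 + 86.26 = 210.5, so τ_1 = 210.5 − 95.91 = 114.6 μs.
γ_1 = 262.8/114.6 = 2.293; β = √(1 − 1/γ²) = √0.8099.

β = 0.900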